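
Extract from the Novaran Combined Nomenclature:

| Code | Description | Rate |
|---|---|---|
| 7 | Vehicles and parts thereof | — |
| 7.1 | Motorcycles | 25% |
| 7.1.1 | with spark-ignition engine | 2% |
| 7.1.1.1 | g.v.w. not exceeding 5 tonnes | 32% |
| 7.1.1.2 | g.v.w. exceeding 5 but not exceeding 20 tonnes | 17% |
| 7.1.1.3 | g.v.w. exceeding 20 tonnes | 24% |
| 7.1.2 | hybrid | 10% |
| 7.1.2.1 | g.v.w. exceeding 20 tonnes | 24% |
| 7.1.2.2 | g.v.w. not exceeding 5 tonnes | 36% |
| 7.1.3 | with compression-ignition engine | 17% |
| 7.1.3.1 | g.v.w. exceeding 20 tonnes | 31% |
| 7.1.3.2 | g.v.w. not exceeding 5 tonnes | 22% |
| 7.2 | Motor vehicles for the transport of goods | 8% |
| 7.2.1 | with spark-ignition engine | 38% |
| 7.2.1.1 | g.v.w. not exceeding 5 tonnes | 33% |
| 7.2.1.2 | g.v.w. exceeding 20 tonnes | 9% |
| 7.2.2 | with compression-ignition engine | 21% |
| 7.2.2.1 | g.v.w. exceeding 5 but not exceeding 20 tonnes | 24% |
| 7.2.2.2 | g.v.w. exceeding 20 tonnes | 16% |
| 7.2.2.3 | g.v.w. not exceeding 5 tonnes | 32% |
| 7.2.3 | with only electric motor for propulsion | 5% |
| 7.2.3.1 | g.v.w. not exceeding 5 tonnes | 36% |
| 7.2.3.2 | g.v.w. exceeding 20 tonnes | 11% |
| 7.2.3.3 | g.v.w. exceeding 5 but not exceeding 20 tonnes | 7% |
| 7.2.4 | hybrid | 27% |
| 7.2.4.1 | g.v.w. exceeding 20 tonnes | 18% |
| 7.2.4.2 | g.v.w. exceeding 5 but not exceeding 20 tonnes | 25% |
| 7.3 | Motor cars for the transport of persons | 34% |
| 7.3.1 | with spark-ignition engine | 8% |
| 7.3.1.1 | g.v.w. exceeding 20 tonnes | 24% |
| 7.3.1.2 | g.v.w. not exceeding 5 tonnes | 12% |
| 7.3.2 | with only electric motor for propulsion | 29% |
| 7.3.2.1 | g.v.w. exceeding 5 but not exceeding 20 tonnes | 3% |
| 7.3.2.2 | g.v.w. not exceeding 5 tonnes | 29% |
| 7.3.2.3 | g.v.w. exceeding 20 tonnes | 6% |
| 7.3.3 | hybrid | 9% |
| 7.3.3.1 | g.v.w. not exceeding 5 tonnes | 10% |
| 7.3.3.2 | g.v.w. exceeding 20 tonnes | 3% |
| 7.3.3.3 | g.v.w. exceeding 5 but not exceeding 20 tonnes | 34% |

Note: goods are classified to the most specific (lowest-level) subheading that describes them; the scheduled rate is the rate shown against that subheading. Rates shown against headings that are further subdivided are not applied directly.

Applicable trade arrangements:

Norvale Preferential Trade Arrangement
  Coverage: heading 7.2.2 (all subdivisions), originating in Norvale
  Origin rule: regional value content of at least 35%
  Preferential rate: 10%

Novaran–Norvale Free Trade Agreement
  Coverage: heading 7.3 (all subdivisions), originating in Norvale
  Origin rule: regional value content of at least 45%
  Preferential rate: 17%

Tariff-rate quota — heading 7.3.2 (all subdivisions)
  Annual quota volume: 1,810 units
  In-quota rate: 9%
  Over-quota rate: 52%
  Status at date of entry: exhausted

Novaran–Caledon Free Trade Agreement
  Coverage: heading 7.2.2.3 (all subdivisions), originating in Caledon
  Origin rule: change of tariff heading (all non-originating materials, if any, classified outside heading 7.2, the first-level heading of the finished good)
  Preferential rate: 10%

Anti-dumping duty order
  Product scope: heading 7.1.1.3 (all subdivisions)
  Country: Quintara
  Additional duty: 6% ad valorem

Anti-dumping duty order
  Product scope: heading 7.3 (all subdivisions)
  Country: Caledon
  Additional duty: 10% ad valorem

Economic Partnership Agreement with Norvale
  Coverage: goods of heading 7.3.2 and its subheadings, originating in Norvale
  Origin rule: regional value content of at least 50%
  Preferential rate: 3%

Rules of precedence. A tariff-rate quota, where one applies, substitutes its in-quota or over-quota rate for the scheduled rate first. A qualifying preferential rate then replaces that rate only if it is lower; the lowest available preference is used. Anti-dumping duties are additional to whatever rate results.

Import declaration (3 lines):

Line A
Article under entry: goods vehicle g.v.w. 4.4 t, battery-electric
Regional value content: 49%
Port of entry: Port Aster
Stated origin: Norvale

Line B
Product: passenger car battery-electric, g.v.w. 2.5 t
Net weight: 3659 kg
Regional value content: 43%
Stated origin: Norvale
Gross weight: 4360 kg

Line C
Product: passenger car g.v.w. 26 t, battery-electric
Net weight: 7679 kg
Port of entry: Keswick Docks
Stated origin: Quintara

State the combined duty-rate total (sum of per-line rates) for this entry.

140%

Line A: goods vehicle → 7.2; battery-electric → 7.2.3; g.v.w. 4.4 t → 7.2.3.1. Scheduled 36%. Norvale agreement on 7.2.2: 7.2.3.1 not covered; Norvale agreement on 7.3: 7.2.3.1 not covered; Norvale agreement on 7.3.2: 7.2.3.1 not covered. → 36%.
Line B: passenger car → 7.3; battery-electric → 7.3.2; g.v.w. 2.5 t → 7.3.2.2. Scheduled 29%. quota on 7.3.2 exhausted → over-quota 52%; Norvale agreement on 7.2.2: 7.3.2.2 not covered; Norvale agreement on 7.3: RVC < 45%; Norvale agreement on 7.3.2: RVC < 50%. → 52%.
Line C: passenger car → 7.3; battery-electric → 7.3.2; g.v.w. 26 t → 7.3.2.3. Scheduled 6%. quota on 7.3.2 exhausted → over-quota 52%. → 52%.
Sum: 36% + 52% + 52% = 140%.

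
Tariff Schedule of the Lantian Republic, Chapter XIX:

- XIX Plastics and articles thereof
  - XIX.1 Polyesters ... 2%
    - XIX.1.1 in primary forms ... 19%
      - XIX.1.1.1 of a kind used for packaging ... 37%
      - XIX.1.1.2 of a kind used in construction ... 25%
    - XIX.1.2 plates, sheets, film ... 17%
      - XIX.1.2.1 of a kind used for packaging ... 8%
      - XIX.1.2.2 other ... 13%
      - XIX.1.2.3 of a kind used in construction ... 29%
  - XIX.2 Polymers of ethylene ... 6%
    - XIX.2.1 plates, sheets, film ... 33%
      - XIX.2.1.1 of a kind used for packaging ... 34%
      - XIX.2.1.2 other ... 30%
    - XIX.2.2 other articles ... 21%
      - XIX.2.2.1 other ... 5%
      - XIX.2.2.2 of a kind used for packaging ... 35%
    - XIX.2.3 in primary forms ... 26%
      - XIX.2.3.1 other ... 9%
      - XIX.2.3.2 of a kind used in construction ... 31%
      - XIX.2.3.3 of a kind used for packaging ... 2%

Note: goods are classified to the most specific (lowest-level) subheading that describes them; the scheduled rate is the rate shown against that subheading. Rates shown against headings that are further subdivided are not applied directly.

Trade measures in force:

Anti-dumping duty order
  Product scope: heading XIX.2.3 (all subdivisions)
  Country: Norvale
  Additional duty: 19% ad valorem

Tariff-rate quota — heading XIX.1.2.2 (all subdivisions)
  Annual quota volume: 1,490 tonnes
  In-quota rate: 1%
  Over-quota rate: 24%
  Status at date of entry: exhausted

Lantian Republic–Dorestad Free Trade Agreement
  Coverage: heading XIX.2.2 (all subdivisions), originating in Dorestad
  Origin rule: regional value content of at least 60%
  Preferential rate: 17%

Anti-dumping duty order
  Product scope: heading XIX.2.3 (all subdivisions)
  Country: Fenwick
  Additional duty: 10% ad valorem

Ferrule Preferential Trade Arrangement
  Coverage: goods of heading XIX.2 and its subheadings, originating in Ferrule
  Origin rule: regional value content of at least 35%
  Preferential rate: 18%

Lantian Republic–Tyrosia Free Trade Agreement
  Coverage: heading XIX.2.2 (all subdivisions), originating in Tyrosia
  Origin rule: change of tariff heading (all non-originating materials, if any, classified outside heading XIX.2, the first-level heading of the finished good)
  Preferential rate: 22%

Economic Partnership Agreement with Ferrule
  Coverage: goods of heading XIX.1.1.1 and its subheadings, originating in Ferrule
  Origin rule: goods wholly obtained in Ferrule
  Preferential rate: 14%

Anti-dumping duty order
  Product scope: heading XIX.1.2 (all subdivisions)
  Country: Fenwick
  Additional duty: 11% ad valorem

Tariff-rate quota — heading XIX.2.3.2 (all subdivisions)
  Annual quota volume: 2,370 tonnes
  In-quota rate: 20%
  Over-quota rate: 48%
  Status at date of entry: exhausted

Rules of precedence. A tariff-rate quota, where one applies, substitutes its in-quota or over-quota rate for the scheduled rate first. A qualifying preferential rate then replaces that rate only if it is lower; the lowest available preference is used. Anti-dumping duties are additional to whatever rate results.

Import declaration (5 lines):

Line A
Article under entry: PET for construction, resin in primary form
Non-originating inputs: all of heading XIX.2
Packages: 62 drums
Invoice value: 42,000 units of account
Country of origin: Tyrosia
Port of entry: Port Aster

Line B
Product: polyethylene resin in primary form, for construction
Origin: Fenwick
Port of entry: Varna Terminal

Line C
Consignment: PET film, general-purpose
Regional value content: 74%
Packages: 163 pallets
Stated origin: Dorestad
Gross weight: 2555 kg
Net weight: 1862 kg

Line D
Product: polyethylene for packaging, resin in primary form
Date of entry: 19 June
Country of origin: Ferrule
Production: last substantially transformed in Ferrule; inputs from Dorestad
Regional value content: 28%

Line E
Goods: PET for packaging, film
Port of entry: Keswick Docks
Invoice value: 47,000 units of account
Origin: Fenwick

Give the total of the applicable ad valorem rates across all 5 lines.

128%

Line A: PET → XIX.1; resin in primary form → XIX.1.1; for construction → XIX.1.1.2. Scheduled 25%. Tyrosia agreement on XIX.2.2: XIX.1.1.2 not covered. → 25%.
Line B: polyethylene → XIX.2; resin in primary form → XIX.2.3; for construction → XIX.2.3.2. Scheduled 31%. quota on XIX.2.3.2 exhausted → over-quota 48%; anti-dumping (Fenwick, XIX.2.3): +10%; total 48% + 10% = 58%. → 58%.
Line C: PET → XIX.1; film → XIX.1.2; general-purpose → XIX.1.2.2. Scheduled 13%. quota on XIX.1.2.2 exhausted → over-quota 24%; Dorestad agreement on XIX.2.2: XIX.1.2.2 not covered. → 24%.
Line D: polyethylene → XIX.2; resin in primary form → XIX.2.3; for packaging → XIX.2.3.3. Scheduled 2%. Ferrule agreement on XIX.2: RVC < 35%; Ferrule agreement on XIX.1.1.1: XIX.2.3.3 not covered. → 2%.
Line E: PET → XIX.1; film → XIX.1.2; for packaging → XIX.1.2.1. Scheduled 8%. anti-dumping (Fenwick, XIX.1.2): +11%; total 8% + 11% = 19%. → 19%.
Sum: 25% + 58% + 24% + 2% + 19% = 128%.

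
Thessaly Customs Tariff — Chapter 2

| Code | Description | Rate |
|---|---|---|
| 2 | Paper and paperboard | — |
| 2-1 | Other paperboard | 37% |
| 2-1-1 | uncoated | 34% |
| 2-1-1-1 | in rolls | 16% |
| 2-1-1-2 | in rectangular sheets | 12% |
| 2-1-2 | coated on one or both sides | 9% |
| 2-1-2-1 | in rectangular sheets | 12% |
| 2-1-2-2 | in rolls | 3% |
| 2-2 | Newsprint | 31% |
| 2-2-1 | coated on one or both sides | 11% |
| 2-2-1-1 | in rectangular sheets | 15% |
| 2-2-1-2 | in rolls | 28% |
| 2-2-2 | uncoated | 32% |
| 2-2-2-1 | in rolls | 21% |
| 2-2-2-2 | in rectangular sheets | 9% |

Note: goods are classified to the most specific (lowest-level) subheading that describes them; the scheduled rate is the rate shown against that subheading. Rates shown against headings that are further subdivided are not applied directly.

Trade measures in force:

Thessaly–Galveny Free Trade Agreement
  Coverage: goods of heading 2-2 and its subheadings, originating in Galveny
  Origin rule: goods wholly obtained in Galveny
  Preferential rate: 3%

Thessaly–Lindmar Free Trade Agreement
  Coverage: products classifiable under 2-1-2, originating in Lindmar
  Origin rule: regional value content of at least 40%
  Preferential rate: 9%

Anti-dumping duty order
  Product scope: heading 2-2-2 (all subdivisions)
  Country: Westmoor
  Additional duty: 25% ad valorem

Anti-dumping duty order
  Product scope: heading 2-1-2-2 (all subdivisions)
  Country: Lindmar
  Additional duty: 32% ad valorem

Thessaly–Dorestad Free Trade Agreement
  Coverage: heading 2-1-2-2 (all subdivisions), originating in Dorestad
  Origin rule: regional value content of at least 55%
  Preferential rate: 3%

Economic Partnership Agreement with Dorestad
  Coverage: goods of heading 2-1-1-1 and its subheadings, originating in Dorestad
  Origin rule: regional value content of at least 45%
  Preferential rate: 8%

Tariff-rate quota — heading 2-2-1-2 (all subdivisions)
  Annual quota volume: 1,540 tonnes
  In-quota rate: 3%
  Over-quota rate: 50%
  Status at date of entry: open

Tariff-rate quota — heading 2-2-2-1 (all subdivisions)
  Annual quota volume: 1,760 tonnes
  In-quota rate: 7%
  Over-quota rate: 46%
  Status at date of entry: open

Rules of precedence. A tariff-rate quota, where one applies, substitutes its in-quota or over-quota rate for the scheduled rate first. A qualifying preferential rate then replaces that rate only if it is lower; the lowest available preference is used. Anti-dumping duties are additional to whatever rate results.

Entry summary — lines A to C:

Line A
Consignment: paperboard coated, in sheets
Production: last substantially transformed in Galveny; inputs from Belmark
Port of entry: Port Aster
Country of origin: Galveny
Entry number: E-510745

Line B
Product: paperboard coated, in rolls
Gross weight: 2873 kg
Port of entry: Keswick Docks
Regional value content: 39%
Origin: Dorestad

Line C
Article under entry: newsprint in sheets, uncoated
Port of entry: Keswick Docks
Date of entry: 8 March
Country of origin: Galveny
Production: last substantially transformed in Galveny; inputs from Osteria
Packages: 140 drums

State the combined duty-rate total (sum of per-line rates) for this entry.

Line A: paperboard → 2-1; coated → 2-1-2; in sheets → 2-1-2-1. Scheduled 12%. Galveny agreement on 2-2: 2-1-2-1 not covered. → 12%.
Line B: paperboard → 2-1; coated → 2-1-2; in rolls → 2-1-2-2. Scheduled 3%. Dorestad agreement on 2-1-2-2: RVC < 55%; Dorestad agreement on 2-1-1-1: 2-1-2-2 not covered. → 3%.
Line C: newsprint → 2-2; uncoated → 2-2-2; in sheets → 2-2-2-2. Scheduled 9%. Galveny agreement on 2-2: not wholly obtained. → 9%.
Sum: 12% + 3% + 9% = 24%.

24%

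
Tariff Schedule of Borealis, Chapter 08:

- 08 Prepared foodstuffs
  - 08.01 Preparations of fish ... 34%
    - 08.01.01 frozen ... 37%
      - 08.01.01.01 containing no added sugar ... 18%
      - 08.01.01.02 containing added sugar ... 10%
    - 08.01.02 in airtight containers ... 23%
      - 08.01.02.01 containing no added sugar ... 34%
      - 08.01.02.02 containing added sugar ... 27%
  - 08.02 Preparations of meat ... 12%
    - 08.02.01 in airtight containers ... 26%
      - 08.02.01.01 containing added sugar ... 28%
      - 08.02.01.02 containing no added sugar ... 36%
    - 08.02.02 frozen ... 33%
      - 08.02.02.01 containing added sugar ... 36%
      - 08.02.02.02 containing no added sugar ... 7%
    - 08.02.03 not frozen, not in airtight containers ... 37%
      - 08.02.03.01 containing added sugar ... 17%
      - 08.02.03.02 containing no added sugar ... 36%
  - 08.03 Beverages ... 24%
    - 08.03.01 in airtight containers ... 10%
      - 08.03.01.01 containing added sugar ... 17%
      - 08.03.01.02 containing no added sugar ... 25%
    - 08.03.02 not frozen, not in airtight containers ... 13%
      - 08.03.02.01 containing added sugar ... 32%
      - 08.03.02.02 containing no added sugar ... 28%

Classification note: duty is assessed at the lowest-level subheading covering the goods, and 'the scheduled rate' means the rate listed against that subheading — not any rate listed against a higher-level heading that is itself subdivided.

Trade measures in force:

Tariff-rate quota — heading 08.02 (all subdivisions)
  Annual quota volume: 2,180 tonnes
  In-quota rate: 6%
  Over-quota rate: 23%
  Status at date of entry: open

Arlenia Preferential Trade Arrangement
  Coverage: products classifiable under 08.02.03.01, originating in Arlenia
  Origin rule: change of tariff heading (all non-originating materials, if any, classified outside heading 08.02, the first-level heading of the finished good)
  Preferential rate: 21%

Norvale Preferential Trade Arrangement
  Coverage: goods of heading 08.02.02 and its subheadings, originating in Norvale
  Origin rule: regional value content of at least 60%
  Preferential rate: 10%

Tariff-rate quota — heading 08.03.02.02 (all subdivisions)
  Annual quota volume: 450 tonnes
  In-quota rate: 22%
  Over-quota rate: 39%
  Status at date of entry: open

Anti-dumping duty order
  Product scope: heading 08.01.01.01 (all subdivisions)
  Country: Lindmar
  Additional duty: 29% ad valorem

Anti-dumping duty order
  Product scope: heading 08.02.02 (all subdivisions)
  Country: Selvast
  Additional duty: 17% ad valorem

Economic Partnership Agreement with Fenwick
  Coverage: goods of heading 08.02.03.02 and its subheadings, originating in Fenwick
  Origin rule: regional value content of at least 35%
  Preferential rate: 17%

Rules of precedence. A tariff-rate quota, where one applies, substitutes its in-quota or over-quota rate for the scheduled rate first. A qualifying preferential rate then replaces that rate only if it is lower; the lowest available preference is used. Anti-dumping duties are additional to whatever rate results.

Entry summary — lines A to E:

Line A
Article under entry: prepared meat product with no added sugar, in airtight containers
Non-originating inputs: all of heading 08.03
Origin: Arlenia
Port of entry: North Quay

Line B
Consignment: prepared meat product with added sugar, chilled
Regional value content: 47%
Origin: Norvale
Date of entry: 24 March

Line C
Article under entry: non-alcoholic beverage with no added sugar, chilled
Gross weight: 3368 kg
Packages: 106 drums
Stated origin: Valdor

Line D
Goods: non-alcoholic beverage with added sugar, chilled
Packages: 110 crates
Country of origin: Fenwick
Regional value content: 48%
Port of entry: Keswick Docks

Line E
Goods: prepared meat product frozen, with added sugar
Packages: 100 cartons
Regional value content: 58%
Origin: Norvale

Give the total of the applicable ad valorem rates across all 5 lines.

72%

Line A: prepared meat product → 08.02; in airtight containers → 08.02.01; with no added sugar → 08.02.01.02. Scheduled 36%. quota on 08.02 open → in-quota 6%; Arlenia agreement on 08.02.03.01: 08.02.01.02 not covered. → 6%.
Line B: prepared meat product → 08.02; chilled → 08.02.03; with added sugar → 08.02.03.01. Scheduled 17%. quota on 08.02 open → in-quota 6%; Norvale agreement on 08.02.02: 08.02.03.01 not covered. → 6%.
Line C: non-alcoholic beverage → 08.03; chilled → 08.03.02; with no added sugar → 08.03.02.02. Scheduled 28%. quota on 08.03.02.02 open → in-quota 22%. → 22%.
Line D: non-alcoholic beverage → 08.03; chilled → 08.03.02; with added sugar → 08.03.02.01. Scheduled 32%. Fenwick agreement on 08.02.03.02: 08.03.02.01 not covered. → 32%.
Line E: prepared meat product → 08.02; frozen → 08.02.02; with added sugar → 08.02.02.01. Scheduled 36%. quota on 08.02 open → in-quota 6%; Norvale agreement on 08.02.02: RVC < 60%. → 6%.
Sum: 6% + 6% + 22% + 32% + 6% = 72%.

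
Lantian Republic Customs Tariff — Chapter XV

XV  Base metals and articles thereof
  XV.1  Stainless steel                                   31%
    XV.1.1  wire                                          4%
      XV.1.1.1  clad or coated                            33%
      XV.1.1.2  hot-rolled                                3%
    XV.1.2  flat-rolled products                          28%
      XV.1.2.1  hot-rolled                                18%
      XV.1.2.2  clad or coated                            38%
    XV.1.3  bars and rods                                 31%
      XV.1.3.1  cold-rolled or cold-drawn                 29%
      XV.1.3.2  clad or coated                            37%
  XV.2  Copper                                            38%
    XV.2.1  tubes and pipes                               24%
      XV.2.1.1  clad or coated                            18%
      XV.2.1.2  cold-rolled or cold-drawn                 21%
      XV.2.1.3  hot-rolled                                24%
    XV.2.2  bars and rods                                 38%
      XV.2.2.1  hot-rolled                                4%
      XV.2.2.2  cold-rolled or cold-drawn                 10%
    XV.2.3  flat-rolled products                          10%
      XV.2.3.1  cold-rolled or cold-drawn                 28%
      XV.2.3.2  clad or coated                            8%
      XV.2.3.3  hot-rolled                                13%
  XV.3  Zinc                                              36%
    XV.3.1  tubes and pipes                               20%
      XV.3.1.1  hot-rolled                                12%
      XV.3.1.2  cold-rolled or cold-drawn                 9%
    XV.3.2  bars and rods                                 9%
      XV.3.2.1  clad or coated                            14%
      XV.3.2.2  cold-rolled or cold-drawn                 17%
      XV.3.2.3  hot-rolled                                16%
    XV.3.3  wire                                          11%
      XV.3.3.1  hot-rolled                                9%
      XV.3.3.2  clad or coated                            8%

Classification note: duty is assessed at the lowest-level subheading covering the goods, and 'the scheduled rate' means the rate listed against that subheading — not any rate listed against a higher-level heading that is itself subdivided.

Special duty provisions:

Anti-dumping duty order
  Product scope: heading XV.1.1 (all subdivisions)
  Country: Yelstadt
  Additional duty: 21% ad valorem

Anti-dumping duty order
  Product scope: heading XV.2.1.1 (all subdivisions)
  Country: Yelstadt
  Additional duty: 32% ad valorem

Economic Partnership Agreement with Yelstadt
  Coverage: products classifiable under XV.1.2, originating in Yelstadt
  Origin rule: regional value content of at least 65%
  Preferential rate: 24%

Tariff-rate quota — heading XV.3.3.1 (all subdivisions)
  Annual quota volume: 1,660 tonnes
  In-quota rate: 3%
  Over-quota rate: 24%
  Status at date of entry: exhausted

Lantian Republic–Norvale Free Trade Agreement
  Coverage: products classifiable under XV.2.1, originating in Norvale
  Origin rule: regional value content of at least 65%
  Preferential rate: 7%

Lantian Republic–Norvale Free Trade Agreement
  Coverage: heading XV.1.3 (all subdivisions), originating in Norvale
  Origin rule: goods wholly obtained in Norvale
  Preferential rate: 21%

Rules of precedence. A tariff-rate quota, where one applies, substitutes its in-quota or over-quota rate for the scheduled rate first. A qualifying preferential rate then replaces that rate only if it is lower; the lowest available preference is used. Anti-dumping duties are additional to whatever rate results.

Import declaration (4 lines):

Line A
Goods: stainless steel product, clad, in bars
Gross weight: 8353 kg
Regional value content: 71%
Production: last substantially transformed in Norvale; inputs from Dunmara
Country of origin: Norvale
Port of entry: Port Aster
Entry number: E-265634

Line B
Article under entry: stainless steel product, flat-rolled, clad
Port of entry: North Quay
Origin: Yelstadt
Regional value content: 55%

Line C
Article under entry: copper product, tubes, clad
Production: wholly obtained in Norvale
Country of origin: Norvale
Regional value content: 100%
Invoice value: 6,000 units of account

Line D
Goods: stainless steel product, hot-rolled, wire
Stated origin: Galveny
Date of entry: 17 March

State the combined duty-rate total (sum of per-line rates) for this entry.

Line A: stainless steel → XV.1; in bars → XV.1.3; clad → XV.1.3.2. Scheduled 37%. Norvale agreement on XV.2.1: XV.1.3.2 not covered; Norvale agreement on XV.1.3: not wholly obtained. → 37%.
Line B: stainless steel → XV.1; flat-rolled → XV.1.2; clad → XV.1.2.2. Scheduled 38%. Yelstadt agreement on XV.1.2: RVC < 65%. → 38%.
Line C: copper → XV.2; tubes → XV.2.1; clad → XV.2.1.1. Scheduled 18%. Norvale agreement on XV.2.1: RVC ≥ 65% → 7% available; Norvale agreement on XV.1.3: XV.2.1.1 not covered; preferential 7%. → 7%.
Line D: stainless steel → XV.1; wire → XV.1.1; hot-rolled → XV.1.1.2. Scheduled 3%. No special measure applies. → 3%.
Sum: 37% + 38% + 7% + 3% = 85%.

85%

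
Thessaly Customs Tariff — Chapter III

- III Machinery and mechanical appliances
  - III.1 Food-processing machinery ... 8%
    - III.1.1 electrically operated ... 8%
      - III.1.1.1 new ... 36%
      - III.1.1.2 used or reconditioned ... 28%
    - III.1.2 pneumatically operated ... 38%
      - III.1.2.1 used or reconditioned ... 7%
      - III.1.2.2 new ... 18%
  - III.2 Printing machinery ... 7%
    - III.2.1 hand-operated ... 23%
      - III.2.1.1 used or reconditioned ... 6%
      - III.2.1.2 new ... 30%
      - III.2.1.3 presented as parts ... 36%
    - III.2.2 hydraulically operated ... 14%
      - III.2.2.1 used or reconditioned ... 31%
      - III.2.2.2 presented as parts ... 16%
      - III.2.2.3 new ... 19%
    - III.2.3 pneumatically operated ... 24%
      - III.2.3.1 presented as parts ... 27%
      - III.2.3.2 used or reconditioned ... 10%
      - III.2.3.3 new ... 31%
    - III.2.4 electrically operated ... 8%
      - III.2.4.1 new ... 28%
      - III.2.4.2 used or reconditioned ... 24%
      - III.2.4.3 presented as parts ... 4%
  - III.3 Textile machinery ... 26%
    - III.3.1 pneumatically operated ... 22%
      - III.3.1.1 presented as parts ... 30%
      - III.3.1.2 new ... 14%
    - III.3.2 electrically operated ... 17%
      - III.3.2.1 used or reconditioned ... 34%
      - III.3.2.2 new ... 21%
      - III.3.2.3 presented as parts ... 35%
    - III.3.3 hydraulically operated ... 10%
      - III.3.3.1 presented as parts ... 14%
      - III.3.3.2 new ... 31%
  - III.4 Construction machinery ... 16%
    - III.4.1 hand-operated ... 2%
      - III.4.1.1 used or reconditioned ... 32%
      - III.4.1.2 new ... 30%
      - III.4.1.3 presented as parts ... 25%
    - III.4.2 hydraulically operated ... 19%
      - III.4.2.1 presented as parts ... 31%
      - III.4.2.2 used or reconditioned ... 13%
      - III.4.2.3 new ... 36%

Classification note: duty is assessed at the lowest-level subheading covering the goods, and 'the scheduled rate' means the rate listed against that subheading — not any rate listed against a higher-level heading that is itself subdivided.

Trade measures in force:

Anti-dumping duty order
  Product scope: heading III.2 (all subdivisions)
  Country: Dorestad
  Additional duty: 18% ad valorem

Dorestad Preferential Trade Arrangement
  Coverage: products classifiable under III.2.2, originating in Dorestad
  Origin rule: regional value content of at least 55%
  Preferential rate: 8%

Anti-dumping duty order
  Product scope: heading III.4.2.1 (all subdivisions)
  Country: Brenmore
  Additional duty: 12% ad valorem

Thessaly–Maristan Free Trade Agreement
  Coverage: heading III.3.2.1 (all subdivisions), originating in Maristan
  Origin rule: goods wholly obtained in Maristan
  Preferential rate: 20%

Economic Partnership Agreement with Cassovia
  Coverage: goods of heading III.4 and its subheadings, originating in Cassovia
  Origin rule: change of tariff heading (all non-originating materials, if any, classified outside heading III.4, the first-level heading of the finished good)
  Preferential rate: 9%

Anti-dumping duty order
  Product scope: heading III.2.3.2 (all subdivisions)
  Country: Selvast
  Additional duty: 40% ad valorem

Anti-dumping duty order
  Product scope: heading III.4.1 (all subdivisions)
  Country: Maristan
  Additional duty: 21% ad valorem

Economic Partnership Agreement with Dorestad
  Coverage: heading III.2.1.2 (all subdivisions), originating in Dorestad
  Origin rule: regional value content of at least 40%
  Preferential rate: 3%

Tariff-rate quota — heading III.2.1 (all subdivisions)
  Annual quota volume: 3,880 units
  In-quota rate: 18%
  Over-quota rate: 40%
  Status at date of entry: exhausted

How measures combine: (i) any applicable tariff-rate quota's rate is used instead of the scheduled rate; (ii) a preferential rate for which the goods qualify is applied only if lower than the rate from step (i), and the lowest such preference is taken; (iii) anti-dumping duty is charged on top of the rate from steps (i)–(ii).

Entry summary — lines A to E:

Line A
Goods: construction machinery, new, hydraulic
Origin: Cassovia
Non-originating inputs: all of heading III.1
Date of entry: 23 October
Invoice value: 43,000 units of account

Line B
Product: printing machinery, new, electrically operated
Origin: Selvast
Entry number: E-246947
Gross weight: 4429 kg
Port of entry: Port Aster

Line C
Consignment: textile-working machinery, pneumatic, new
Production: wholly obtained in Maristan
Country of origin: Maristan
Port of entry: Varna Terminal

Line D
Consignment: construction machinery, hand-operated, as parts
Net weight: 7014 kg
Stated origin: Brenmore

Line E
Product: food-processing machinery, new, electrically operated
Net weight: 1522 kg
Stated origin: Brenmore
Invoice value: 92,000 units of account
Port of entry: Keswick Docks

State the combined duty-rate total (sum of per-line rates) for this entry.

Line A: construction → III.4; hydraulic → III.4.2; new → III.4.2.3. Scheduled 36%. Cassovia agreement on III.4: CTH met → 9% available; preferential 9%. → 9%.
Line B: printing → III.2; electrically operated → III.2.4; new → III.2.4.1. Scheduled 28%. No special measure applies. → 28%.
Line C: textile-working → III.3; pneumatic → III.3.1; new → III.3.1.2. Scheduled 14%. Maristan agreement on III.3.2.1: III.3.1.2 not covered. → 14%.
Line D: construction → III.4; hand-operated → III.4.1; as parts → III.4.1.3. Scheduled 25%. No special measure applies. → 25%.
Line E: food-processing → III.1; electrically operated → III.1.1; new → III.1.1.1. Scheduled 36%. No special measure applies. → 36%.
Sum: 9% + 28% + 14% + 25% + 36% = 112%.

112%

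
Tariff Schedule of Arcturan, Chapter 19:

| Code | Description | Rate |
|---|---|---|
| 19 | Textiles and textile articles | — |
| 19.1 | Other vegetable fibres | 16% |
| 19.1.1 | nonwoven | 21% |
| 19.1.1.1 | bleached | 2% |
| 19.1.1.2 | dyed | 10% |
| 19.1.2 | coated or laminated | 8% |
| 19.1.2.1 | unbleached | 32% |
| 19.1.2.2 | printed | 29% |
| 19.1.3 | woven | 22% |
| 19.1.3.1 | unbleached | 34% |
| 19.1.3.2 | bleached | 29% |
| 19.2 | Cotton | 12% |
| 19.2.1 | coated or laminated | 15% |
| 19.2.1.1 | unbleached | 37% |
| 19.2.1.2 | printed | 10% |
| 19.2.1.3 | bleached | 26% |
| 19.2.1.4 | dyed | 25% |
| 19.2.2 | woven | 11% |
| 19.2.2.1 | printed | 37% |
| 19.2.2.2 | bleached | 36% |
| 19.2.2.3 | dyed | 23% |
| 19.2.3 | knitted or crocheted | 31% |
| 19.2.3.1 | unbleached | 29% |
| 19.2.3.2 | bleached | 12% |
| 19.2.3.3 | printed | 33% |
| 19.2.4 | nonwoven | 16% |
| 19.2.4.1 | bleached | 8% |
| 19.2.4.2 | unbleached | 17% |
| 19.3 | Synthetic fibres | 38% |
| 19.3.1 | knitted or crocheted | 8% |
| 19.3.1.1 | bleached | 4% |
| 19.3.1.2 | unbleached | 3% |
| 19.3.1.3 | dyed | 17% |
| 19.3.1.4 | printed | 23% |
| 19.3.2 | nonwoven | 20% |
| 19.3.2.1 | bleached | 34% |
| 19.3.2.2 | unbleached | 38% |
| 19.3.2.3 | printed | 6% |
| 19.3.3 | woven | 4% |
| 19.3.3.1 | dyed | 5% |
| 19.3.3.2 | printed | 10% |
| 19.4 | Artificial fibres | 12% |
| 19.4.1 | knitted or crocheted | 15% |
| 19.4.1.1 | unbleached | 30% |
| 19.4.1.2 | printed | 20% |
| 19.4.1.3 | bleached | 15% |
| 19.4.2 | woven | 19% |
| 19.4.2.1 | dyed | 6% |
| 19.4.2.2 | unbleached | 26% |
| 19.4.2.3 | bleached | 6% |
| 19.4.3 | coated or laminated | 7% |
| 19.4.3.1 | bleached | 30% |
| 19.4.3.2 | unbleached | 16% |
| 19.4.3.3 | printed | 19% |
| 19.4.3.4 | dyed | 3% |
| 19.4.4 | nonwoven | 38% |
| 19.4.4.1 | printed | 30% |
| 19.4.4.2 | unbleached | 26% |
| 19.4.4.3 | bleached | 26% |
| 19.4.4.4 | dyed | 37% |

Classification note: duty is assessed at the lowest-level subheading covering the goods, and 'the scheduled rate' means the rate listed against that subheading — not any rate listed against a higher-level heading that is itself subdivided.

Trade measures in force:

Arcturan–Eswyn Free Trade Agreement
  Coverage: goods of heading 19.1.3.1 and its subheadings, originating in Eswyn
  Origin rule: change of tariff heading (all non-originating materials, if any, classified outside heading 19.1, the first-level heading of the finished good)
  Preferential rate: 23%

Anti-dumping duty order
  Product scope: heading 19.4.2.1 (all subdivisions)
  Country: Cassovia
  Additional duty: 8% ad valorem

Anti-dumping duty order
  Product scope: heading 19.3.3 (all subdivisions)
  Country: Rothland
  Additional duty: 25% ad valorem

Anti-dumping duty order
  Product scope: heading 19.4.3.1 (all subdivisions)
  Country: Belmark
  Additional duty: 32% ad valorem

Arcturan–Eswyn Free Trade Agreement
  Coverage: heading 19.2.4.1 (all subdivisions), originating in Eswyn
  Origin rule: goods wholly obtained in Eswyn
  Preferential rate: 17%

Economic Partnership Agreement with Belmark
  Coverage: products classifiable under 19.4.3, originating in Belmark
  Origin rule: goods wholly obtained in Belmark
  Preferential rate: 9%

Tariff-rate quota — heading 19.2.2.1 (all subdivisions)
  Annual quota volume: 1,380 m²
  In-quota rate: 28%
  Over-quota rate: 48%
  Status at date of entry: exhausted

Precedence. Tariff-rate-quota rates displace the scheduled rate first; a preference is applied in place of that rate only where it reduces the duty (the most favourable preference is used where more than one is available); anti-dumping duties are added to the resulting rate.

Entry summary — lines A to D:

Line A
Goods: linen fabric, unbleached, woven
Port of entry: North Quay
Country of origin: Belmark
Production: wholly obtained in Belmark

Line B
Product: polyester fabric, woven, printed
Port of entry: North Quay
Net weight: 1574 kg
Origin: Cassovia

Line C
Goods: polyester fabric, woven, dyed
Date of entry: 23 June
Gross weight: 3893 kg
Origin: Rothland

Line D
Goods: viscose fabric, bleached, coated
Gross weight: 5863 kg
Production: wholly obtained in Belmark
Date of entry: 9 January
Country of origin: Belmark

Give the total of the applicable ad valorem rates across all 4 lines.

115%

Line A: linen → 19.1; woven → 19.1.3; unbleached → 19.1.3.1. Scheduled 34%. Belmark agreement on 19.4.3: 19.1.3.1 not covered. → 34%.
Line B: polyester → 19.3; woven → 19.3.3; printed → 19.3.3.2. Scheduled 10%. No special measure applies. → 10%.
Line C: polyester → 19.3; woven → 19.3.3; dyed → 19.3.3.1. Scheduled 5%. anti-dumping (Rothland, 19.3.3): +25%; total 5% + 25% = 30%. → 30%.
Line D: viscose → 19.4; coated → 19.4.3; bleached → 19.4.3.1. Scheduled 30%. Belmark agreement on 19.4.3: wholly obtained → 9% available; preferential 9%; anti-dumping (Belmark, 19.4.3.1): +32%; total 9% + 32% = 41%. → 41%.
Sum: 34% + 10% + 30% + 41% = 115%.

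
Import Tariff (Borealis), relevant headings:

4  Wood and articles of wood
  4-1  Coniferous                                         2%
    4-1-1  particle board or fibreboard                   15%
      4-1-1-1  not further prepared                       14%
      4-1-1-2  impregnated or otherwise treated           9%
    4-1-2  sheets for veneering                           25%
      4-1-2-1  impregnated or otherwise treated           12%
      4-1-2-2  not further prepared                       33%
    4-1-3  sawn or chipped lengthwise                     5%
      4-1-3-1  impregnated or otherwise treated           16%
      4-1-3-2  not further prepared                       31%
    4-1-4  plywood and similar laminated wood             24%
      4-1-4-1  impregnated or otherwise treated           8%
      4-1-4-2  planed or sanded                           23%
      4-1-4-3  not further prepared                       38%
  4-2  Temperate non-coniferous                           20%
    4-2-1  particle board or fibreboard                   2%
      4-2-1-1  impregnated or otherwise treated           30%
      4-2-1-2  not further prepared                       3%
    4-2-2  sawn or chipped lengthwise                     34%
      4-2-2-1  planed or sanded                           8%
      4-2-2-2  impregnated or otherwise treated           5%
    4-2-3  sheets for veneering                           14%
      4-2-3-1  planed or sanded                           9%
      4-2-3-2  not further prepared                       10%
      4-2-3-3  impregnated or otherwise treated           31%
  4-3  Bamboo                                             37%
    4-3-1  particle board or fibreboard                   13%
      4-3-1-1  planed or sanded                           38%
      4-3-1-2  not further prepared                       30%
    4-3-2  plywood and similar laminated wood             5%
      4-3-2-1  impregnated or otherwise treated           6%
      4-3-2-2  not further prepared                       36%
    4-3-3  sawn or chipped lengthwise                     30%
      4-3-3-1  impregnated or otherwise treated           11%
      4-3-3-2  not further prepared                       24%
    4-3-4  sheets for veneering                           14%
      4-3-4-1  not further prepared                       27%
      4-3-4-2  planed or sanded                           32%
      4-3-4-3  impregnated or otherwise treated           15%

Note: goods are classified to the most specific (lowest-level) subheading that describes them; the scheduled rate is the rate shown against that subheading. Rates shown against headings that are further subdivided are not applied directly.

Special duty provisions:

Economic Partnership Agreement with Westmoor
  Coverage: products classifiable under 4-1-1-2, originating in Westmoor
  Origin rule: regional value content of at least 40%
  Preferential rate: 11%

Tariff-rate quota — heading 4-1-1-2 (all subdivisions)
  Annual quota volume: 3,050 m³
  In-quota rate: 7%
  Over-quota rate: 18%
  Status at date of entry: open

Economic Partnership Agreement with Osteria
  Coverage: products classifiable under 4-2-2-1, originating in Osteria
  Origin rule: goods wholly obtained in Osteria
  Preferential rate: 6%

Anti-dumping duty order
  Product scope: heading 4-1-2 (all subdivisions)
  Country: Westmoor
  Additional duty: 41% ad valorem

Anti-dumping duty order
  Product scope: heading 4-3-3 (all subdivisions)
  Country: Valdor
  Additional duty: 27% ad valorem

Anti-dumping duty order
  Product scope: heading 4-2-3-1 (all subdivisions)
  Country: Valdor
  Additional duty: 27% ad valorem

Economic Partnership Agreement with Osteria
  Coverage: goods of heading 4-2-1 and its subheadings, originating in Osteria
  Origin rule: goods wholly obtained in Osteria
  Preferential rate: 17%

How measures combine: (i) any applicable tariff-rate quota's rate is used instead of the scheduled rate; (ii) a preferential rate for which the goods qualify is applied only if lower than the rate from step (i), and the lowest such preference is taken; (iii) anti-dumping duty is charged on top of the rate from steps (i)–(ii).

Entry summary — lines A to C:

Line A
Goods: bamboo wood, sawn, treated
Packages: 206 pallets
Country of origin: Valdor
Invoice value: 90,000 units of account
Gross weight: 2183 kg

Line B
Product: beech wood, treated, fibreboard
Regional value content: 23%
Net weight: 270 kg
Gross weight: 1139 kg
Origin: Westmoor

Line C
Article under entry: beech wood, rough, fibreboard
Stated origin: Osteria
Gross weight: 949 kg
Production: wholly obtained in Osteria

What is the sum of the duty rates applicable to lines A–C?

71%

Line A: bamboo → 4-3; sawn → 4-3-3; treated → 4-3-3-1. Scheduled 11%. anti-dumping (Valdor, 4-3-3): +27%; total 11% + 27% = 38%. → 38%.
Line B: beech → 4-2; fibreboard → 4-2-1; treated → 4-2-1-1. Scheduled 30%. Westmoor agreement on 4-1-1-2: 4-2-1-1 not covered. → 30%.
Line C: beech → 4-2; fibreboard → 4-2-1; rough → 4-2-1-2. Scheduled 3%. Osteria agreement on 4-2-2-1: 4-2-1-2 not covered; Osteria agreement on 4-2-1: wholly obtained → 17% available; preference 17% not lower than 3% → no reduction. → 3%.
Sum: 38% + 30% + 3% = 71%.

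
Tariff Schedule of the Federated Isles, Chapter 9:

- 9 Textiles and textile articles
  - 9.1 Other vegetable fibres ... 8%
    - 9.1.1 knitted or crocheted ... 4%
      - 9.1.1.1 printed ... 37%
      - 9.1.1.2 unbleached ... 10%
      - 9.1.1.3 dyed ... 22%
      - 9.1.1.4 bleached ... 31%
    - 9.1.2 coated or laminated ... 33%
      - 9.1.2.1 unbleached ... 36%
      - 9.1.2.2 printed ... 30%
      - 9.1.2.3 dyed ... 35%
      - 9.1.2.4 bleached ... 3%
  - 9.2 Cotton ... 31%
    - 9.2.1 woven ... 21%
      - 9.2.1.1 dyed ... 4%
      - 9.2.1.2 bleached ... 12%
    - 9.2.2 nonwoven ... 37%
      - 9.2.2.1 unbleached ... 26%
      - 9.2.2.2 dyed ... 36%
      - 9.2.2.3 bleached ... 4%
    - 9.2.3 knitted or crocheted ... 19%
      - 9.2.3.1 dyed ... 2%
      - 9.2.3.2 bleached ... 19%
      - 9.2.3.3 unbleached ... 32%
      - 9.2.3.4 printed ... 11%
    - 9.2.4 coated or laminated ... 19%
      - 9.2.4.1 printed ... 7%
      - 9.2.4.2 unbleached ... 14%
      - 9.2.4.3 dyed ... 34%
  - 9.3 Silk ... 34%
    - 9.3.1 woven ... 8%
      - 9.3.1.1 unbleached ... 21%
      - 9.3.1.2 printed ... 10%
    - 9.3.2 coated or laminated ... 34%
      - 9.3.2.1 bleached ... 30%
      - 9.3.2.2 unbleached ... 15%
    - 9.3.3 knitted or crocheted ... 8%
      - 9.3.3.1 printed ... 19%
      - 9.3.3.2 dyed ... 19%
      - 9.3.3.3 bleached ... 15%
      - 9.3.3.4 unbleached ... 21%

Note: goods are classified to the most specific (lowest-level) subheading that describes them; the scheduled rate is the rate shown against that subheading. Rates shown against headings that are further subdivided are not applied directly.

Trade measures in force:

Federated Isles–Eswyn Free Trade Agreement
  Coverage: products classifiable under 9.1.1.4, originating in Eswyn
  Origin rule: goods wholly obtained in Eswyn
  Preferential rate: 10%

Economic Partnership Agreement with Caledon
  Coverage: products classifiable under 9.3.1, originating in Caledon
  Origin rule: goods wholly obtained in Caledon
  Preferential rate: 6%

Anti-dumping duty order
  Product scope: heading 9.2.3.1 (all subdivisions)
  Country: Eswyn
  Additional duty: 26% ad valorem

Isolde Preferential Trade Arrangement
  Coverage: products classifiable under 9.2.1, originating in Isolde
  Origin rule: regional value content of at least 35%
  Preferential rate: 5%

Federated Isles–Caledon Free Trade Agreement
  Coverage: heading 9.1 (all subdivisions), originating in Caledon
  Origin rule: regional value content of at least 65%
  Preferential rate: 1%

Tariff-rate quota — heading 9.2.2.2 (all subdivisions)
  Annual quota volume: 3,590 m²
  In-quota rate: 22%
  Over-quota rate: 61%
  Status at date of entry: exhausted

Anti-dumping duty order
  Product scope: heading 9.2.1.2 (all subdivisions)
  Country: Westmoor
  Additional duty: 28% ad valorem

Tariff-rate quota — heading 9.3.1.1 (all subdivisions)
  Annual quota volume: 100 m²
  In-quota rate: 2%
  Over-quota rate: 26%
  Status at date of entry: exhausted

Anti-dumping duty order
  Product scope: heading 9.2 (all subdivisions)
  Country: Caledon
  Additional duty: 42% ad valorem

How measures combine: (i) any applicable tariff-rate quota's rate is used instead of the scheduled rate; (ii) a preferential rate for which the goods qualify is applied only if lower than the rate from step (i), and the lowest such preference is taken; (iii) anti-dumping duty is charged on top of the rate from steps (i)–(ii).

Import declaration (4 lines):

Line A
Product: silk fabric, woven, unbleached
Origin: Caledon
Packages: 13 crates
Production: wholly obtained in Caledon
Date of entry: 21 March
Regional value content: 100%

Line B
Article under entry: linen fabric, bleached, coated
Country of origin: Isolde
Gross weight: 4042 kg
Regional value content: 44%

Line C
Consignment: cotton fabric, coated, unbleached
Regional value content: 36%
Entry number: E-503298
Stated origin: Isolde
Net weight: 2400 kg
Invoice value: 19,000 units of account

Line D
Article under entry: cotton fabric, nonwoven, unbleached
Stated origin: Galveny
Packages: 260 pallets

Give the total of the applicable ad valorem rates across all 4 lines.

Line A: silk → 9.3; woven → 9.3.1; unbleached → 9.3.1.1. Scheduled 21%. quota on 9.3.1.1 exhausted → over-quota 26%; Caledon agreement on 9.3.1: wholly obtained → 6% available; Caledon agreement on 9.1: 9.3.1.1 not covered; preferential 6%. → 6%.
Line B: linen → 9.1; coated → 9.1.2; bleached → 9.1.2.4. Scheduled 3%. Isolde agreement on 9.2.1: 9.1.2.4 not covered. → 3%.
Line C: cotton → 9.2; coated → 9.2.4; unbleached → 9.2.4.2. Scheduled 14%. Isolde agreement on 9.2.1: 9.2.4.2 not covered. → 14%.
Line D: cotton → 9.2; nonwoven → 9.2.2; unbleached → 9.2.2.1. Scheduled 26%. No special measure applies. → 26%.
Sum: 6% + 3% + 14% + 26% = 49%.

49%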